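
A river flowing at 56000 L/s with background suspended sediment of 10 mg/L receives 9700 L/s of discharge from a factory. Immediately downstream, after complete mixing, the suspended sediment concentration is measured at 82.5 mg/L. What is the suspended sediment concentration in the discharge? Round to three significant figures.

501 mg/L

Mass balance: 56000·10.00 + 9700·Cₑ = 65700·82.50
→ Cₑ = (65700·82.50 − 56000·10.00) / 9700 = 501.1 mg/L.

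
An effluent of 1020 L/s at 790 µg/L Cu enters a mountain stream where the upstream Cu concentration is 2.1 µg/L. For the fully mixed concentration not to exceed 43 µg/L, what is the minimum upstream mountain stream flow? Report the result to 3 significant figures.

18600 L/s

Set C_mix = 43: (Q·2.100 + 1020·790.0) / (Q + 1020) = 43
→ Q = 1020·(790.0 − 43)/(43 − 2.100) = 18630 L/s.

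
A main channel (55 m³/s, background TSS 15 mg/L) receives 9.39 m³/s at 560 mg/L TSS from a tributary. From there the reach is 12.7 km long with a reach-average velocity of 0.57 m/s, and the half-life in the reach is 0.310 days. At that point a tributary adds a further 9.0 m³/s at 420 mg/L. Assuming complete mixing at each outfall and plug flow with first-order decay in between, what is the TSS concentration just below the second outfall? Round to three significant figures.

Conservation of mass: C = (55.00·15.00 + 9.390·560.0) / 64.39 = 6083/64.39 = 94.48 mg/L; combined flow 64.39 m³/s.
Travel time t = 12.7·1000 / 0.57 = 22280 s = 6.189 h.
Half-life 0.310 d → k = ln 2 / 0.310 = 2.236 d⁻¹.
First-order decay: C = 94.48·exp(−k·t) = 94.48·0.5618 = 53.08 mg/L.
Second outfall: C = (64.39·53.08 + 9.000·420.0)/73.39 = 98.07 mg/L.

98.1 mg/L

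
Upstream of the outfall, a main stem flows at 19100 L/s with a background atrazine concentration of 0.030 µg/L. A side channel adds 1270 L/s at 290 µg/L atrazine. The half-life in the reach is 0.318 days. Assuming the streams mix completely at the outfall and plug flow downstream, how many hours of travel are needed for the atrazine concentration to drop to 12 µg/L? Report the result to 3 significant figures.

4.53 h

After mixing, C = (19100·0.03000 + 1270·290.0) / 20370 = 368900/20370 = 18.11 µg/L.
Half-life 0.318 d → k = ln 2 / 0.318 = 2.180 d⁻¹.
18.11·exp(−k·t) = 12 → t = ln(18.11/12)/k = 16310 s = 4.531 h.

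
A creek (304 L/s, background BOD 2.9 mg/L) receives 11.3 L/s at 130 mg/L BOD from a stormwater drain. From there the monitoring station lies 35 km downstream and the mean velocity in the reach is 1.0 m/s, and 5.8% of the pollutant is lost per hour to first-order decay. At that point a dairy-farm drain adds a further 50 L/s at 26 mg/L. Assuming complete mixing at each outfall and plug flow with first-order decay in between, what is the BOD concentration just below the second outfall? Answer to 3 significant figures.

7.16 mg/L

Mixed concentration C = ΣQC/ΣQ = (304.0·2.900 + 11.30·130.0) / 315.3 = 2351/315.3 = 7.455 mg/L; combined flow 315.3 L/s.
Travel time t = 35·1000 / 1.0 = 35000 s = 9.722 h.
5.8%/h lost → k = −ln(1 − 0.058) = 0.05975 h⁻¹.
After decay, C = 7.455 × e^(−kt) = 7.455 × 0.5594 = 4.170 mg/L.
Second outfall: C = (315.3·4.170 + 50.00·26.00)/365.3 = 7.158 mg/L.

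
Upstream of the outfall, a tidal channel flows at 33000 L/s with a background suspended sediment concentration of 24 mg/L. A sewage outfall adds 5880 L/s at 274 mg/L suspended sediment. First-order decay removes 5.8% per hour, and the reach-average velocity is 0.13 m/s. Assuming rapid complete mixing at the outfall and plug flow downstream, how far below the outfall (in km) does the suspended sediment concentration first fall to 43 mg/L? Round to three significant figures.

2.84 km

Mixed concentration C = ΣQC/ΣQ = (33000·24.00 + 5880·274.0) / 38880 = 2403000/38880 = 61.81 mg/L.
5.8%/h lost → k = −ln(1 − 0.058) = 0.05975 h⁻¹.
Set 61.81·exp(−k·t) = 43 → t = ln(61.81/43)/k = 21860 s = 6.073 h.
Distance = v·t = 0.13·21860 = 2842 m = 2.842 km.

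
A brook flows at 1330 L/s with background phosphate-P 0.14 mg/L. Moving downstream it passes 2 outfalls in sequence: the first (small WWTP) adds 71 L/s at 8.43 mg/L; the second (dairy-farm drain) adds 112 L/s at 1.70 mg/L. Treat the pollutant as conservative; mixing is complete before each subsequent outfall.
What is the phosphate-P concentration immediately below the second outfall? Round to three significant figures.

After outfall 1: Q = 1330 + 71.00 = 1401 L/s; C = (1330·0.1400 + 71.00·8.430)/1401 = 0.5601 mg/L.
After outfall 2: Q = 1401 + 112.0 = 1513 L/s; C = (1401·0.5601 + 112.0·1.700)/1513 = 0.6445 mg/L.

0.645 mg/L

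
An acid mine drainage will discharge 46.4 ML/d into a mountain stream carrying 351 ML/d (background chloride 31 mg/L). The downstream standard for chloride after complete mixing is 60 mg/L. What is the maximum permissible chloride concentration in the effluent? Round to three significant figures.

279 mg/L

At the limit, (Qr·Cr + Qe·Cₑ)/(Qr + Qe) = 60:
Cₑ = (397.4·60 − 351.0·31.00) / 46.40 = 279.4 mg/L.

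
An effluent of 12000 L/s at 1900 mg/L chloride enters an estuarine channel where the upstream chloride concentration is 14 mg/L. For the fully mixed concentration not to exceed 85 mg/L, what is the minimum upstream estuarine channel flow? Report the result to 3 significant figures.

Set C_mix = 85: (Q·14.00 + 12000·1900) / (Q + 12000) = 85
→ Q = 12000·(1900 − 85)/(85 − 14.00) = 306800 L/s.

307000 L/s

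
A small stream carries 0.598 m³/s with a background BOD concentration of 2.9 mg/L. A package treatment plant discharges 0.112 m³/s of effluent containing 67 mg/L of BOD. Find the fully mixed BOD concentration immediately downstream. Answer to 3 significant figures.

Mass balance: C = (0.5980·2.900 + 0.1120·67.00) / 0.7100 = 9.238/0.7100 = 13.01 mg/L.

13.0 mg/L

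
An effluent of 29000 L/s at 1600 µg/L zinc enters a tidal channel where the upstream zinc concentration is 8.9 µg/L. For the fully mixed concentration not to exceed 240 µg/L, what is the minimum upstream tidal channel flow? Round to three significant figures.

171000 L/s

Set C_mix = 240: (Q·8.900 + 29000·1600) / (Q + 29000) = 240
→ Q = 29000·(1600 − 240)/(240 − 8.900) = 170700 L/s.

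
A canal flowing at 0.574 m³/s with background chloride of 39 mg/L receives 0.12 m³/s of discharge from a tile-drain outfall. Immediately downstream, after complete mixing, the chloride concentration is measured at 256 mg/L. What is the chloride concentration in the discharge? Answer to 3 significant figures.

Mass balance: 0.5740·39.00 + 0.1200·Cₑ = 0.6940·256.0
→ Cₑ = (0.6940·256.0 − 0.5740·39.00) / 0.1200 = 1294 mg/L.

1290 mg/L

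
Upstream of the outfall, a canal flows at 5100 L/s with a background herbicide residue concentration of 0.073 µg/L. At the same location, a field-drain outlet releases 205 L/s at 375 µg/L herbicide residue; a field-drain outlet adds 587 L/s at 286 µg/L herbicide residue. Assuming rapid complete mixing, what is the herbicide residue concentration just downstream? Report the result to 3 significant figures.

41.6 µg/L

Flow-weighted average: C = (5100·0.07300 + 205.0·375.0 + 587.0·286.0) / 5892 = 245100/5892 = 41.60 µg/L.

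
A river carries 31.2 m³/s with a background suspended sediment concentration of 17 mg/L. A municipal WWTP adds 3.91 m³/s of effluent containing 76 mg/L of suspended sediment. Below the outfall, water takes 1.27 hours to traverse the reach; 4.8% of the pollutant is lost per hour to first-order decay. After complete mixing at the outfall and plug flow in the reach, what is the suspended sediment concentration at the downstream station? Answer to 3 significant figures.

After mixing, C = (31.20·17.00 + 3.910·76.00) / 35.11 = 827.6/35.11 = 23.57 mg/L.
4.8%/h lost → k = −ln(1 − 0.048) = 0.04919 h⁻¹.
Decay over the reach: 23.57·exp(−kt) = 23.57·0.9394 = 22.14 mg/L.

22.1 mg/L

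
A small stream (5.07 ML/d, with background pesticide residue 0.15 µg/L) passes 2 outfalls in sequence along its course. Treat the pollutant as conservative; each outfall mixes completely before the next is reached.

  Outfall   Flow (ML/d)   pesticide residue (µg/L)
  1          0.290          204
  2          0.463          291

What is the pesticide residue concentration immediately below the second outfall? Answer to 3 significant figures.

Below outfall 1: Q → 5.360 ML/d, C = (5.070·0.1500 + 0.2900·204.0)/5.360 = 11.18 µg/L.
Below outfall 2: Q → 5.823 ML/d, C = (5.360·11.18 + 0.4630·291.0)/5.823 = 33.43 µg/L.

33.4 µg/L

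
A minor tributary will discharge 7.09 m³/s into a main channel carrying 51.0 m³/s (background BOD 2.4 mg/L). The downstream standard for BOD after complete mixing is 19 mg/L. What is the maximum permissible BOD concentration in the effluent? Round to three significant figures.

138 mg/L

At the limit, (Qr·Cr + Qe·Cₑ)/(Qr + Qe) = 19:
Cₑ = (58.09·19 − 51.00·2.400) / 7.090 = 138.4 mg/L.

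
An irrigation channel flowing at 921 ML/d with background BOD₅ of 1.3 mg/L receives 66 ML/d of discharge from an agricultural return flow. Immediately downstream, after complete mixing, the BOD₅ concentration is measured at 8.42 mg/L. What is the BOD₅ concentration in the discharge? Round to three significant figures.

Mass balance: 921.0·1.300 + 66.00·Cₑ = 987.0·8.420
→ Cₑ = (987.0·8.420 − 921.0·1.300) / 66.00 = 107.8 mg/L.

108 mg/L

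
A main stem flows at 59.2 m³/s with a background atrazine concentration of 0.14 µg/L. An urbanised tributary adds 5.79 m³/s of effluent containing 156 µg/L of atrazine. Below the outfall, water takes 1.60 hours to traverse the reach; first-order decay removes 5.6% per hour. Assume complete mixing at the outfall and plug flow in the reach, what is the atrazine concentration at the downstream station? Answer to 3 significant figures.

Flow-weighted average: C = (59.20·0.1400 + 5.790·156.0) / 64.99 = 911.5/64.99 = 14.03 µg/L.
5.6%/h lost → k = −ln(1 − 0.056) = 0.05763 h⁻¹.
Applying C = C₀e^(−kt): 14.03 × 0.9119 = 12.79 µg/L.

12.8 µg/L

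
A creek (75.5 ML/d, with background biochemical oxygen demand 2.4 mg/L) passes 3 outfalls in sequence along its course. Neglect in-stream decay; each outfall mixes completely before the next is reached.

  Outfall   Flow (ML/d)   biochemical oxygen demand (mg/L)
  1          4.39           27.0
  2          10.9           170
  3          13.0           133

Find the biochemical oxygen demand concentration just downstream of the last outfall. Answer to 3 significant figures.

37.4 mg/L

After outfall 1: Q = 75.50 + 4.390 = 79.89 ML/d; C = (75.50·2.400 + 4.390·27.00)/79.89 = 3.752 mg/L.
After outfall 2: Q = 79.89 + 10.90 = 90.79 ML/d; C = (79.89·3.752 + 10.90·170.0)/90.79 = 23.71 mg/L.
After outfall 3: Q = 90.79 + 13.00 = 103.8 ML/d; C = (90.79·23.71 + 13.00·133.0)/103.8 = 37.40 mg/L.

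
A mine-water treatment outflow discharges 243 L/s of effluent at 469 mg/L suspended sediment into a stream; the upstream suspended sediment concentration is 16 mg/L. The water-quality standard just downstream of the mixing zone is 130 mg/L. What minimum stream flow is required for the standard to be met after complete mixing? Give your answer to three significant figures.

723 L/s

Set C_mix = 130: (Q·16.00 + 243.0·469.0) / (Q + 243.0) = 130
→ Q = 243.0·(469.0 − 130)/(130 − 16.00) = 722.6 L/s.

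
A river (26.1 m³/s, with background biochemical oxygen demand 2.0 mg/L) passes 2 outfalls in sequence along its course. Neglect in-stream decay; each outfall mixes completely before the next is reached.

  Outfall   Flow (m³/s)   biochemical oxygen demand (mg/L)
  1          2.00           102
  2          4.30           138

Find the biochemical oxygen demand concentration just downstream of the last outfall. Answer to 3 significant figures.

26.2 mg/L

Below outfall 1: Q → 28.10 m³/s, C = (26.10·2.000 + 2.000·102.0)/28.10 = 9.117 mg/L.
Below outfall 2: Q → 32.40 m³/s, C = (28.10·9.117 + 4.300·138.0)/32.40 = 26.22 mg/L.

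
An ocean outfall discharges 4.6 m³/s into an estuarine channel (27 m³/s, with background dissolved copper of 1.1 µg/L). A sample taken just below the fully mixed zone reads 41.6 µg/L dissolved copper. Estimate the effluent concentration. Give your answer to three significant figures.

279 µg/L

Mass balance: 27.00·1.100 + 4.600·Cₑ = 31.60·41.60
→ Cₑ = (31.60·41.60 − 27.00·1.100) / 4.600 = 279.3 µg/L.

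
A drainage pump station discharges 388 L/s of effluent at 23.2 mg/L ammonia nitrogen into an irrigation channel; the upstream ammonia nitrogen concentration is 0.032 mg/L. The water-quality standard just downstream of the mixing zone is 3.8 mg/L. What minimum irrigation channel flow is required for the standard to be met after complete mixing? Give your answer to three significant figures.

2000 L/s

Set C_mix = 3.8: (Q·0.03200 + 388.0·23.20) / (Q + 388.0) = 3.8
→ Q = 388.0·(23.20 − 3.8)/(3.8 − 0.03200) = 1998 L/s.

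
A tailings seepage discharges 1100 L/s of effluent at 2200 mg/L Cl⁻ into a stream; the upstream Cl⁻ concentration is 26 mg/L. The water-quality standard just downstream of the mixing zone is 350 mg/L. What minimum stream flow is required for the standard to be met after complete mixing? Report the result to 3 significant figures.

6280 L/s

Set C_mix = 350: (Q·26.00 + 1100·2200) / (Q + 1100) = 350
→ Q = 1100·(2200 − 350)/(350 − 26.00) = 6281 L/s.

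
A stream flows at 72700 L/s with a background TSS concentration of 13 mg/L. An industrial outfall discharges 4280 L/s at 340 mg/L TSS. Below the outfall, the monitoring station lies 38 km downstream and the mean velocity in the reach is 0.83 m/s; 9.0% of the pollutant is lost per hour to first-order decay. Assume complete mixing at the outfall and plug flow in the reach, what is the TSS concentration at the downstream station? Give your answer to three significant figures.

9.40 mg/L

Flow-weighted average: C = (72700·13.00 + 4280·340.0) / 76980 = 2400000/76980 = 31.18 mg/L.
Travel time t = 38·1000 / 0.83 = 45780 s = 12.72 h.
9.0%/h lost → k = −ln(1 − 0.09) = 0.09431 h⁻¹.
First-order decay: C = 31.18·exp(−k·t) = 31.18·0.3014 = 9.397 mg/L.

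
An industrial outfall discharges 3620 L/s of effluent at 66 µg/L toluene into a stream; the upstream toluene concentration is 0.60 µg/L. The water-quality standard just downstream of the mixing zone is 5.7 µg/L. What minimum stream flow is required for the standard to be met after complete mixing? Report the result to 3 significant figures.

42800 L/s

Set C_mix = 5.7: (Q·0.6000 + 3620·66.00) / (Q + 3620) = 5.7
→ Q = 3620·(66.00 − 5.7)/(5.7 − 0.6000) = 42800 L/s.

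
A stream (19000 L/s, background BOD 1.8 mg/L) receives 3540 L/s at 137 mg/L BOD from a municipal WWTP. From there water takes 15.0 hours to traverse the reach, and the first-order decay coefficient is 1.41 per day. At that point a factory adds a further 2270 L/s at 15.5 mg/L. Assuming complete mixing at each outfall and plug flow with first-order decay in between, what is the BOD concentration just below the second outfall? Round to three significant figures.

10.1 mg/L

Mass balance: C = (19000·1.800 + 3540·137.0) / 22540 = 519200/22540 = 23.03 mg/L; combined flow 22540 L/s.
Applying C = C₀e^(−kt): 23.03 × 0.4143 = 9.542 mg/L.
Second outfall: C = (22540·9.542 + 2270·15.50)/24810 = 10.09 mg/L.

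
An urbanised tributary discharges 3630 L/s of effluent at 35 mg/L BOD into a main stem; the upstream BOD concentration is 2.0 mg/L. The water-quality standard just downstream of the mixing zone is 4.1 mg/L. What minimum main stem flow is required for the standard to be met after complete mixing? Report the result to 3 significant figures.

53400 L/s

Set C_mix = 4.1: (Q·2.000 + 3630·35.00) / (Q + 3630) = 4.1
→ Q = 3630·(35.00 − 4.1)/(4.1 − 2.000) = 53410 L/s.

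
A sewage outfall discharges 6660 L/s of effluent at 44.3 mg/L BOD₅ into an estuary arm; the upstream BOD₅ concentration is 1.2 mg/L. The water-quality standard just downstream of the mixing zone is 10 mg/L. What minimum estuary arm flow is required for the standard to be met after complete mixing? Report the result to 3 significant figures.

26000 L/s

Set C_mix = 10: (Q·1.200 + 6660·44.30) / (Q + 6660) = 10
→ Q = 6660·(44.30 − 10)/(10 − 1.200) = 25960 L/s.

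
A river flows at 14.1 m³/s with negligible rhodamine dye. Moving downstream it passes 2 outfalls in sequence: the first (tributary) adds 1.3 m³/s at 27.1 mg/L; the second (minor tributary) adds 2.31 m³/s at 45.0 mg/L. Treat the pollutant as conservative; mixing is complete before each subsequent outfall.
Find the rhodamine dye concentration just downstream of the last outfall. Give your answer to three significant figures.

After outfall 1: Q = 14.10 + 1.300 = 15.40 m³/s; C = (14.10·0 + 1.300·27.10)/15.40 = 2.288 mg/L.
After outfall 2: Q = 15.40 + 2.310 = 17.71 m³/s; C = (15.40·2.288 + 2.310·45.00)/17.71 = 7.859 mg/L.

7.86 mg/L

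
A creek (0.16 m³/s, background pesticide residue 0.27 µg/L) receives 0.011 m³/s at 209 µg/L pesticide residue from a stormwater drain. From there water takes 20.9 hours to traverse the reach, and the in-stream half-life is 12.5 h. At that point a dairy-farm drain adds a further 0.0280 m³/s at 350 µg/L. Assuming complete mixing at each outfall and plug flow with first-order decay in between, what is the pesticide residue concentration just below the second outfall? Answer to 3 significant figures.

Flow-weighted average: C = (0.1600·0.2700 + 0.01100·209.0) / 0.1710 = 2.342/0.1710 = 13.70 µg/L; combined flow 0.1710 m³/s.
Half-life 12.5 h → k = ln 2 / 12.5 = 0.05545 h⁻¹ = 1.331 d⁻¹.
Applying C = C₀e^(−kt): 13.70 × 0.3138 = 4.298 µg/L.
At the second outfall, C = (0.1710·4.298 + 0.02800·350.0) / (0.1710 + 0.02800) = 52.94 µg/L.

52.9 µg/L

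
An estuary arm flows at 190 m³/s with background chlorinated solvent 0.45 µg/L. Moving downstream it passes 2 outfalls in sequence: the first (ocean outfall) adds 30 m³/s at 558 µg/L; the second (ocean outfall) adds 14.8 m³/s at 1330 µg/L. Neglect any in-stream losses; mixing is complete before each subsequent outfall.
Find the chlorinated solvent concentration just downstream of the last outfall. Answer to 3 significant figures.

After outfall 1: Q = 190.0 + 30.00 = 220.0 m³/s; C = (190.0·0.4500 + 30.00·558.0)/220.0 = 76.48 µg/L.
After outfall 2: Q = 220.0 + 14.80 = 234.8 m³/s; C = (220.0·76.48 + 14.80·1330)/234.8 = 155.5 µg/L.

155 µg/L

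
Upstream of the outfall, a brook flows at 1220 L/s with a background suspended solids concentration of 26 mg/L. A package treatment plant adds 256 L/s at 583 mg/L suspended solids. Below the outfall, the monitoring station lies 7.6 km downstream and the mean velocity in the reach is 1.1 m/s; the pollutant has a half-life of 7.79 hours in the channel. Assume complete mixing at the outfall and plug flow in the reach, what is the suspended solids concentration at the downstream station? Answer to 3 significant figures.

103 mg/L

After mixing, C = (1220·26.00 + 256.0·583.0) / 1476 = 181000/1476 = 122.6 mg/L.
Travel time t = 7.6·1000 / 1.1 = 6909 s = 1.919 h.
Half-life 7.79 h → k = ln 2 / 7.79 = 0.08898 h⁻¹ = 2.135 d⁻¹.
After decay, C = 122.6 × e^(−kt) = 122.6 × 0.8430 = 103.4 mg/L.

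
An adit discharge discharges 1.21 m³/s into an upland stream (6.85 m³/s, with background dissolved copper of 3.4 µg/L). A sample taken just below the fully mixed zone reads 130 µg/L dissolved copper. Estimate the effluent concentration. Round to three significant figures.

Mass balance: 6.850·3.400 + 1.210·Cₑ = 8.060·130.0
→ Cₑ = (8.060·130.0 − 6.850·3.400) / 1.210 = 846.7 µg/L.

847 µg/L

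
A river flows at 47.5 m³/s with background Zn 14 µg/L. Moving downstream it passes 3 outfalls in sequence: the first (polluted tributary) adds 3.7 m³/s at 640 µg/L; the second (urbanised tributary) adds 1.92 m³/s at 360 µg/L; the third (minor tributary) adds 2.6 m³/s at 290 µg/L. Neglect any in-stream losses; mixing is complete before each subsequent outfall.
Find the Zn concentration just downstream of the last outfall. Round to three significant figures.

Outfall 1: combined Q = 51.20 m³/s; C = (47.50·14.00 + 3.700·640.0)/51.20 = 59.24 µg/L.
Outfall 2: combined Q = 53.12 m³/s; C = (51.20·59.24 + 1.920·360.0)/53.12 = 70.11 µg/L.
Outfall 3: combined Q = 55.72 m³/s; C = (53.12·70.11 + 2.600·290.0)/55.72 = 80.37 µg/L.

80.4 µg/L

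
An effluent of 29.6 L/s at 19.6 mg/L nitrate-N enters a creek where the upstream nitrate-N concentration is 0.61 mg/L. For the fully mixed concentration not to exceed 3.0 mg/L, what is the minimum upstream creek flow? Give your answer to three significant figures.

206 L/s

Set C_mix = 3.0: (Q·0.6100 + 29.60·19.60) / (Q + 29.60) = 3.0
→ Q = 29.60·(19.60 − 3.0)/(3.0 − 0.6100) = 205.6 L/s.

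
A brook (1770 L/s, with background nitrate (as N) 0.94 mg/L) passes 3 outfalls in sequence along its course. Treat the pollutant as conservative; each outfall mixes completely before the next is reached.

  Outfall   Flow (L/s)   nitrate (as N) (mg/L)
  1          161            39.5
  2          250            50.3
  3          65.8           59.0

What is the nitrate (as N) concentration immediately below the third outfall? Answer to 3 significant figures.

10.9 mg/L

After outfall 1: Q = 1770 + 161.0 = 1931 L/s; C = (1770·0.9400 + 161.0·39.50)/1931 = 4.155 mg/L.
After outfall 2: Q = 1931 + 250.0 = 2181 L/s; C = (1931·4.155 + 250.0·50.30)/2181 = 9.444 mg/L.
After outfall 3: Q = 2181 + 65.80 = 2247 L/s; C = (2181·9.444 + 65.80·59.00)/2247 = 10.90 mg/L.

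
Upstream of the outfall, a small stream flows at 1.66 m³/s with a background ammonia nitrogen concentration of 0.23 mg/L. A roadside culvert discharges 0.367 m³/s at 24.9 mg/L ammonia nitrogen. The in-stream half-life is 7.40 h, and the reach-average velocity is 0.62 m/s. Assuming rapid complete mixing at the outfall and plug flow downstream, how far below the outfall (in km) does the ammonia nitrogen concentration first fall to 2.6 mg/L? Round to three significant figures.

14.1 km

Flow-weighted average: C = (1.660·0.2300 + 0.3670·24.90) / 2.027 = 9.520/2.027 = 4.697 mg/L.
Half-life 7.40 h → k = ln 2 / 7.40 = 0.09367 h⁻¹ = 2.248 d⁻¹.
Set 4.697·exp(−k·t) = 2.6 → t = ln(4.697/2.6)/k = 22730 s = 6.313 h.
Distance = v·t = 0.62·22730 = 14090 m = 14.09 km.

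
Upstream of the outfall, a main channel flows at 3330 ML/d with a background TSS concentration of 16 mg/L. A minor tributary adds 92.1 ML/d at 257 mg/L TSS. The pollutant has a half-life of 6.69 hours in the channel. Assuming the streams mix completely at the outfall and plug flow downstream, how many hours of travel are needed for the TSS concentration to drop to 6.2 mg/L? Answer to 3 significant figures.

12.4 h

After mixing, C = (3330·16.00 + 92.10·257.0) / 3422 = 76950/3422 = 22.49 mg/L.
Half-life 6.69 h → k = ln 2 / 6.69 = 0.1036 h⁻¹ = 2.487 d⁻¹.
22.49·exp(−k·t) = 6.2 → t = ln(22.49/6.2)/k = 44760 s = 12.43 h.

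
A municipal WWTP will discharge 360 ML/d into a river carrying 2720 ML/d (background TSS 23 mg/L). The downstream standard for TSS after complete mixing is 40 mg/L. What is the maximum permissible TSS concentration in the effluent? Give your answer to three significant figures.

At the limit, (Qr·Cr + Qe·Cₑ)/(Qr + Qe) = 40:
Cₑ = (3080·40 − 2720·23.00) / 360.0 = 168.4 mg/L.

168 mg/L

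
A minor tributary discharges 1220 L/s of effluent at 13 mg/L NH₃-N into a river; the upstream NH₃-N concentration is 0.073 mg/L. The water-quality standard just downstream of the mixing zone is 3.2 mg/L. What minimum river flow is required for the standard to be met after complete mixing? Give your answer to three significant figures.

3820 L/s

Set C_mix = 3.2: (Q·0.07300 + 1220·13.00) / (Q + 1220) = 3.2
→ Q = 1220·(13.00 − 3.2)/(3.2 − 0.07300) = 3823 L/s.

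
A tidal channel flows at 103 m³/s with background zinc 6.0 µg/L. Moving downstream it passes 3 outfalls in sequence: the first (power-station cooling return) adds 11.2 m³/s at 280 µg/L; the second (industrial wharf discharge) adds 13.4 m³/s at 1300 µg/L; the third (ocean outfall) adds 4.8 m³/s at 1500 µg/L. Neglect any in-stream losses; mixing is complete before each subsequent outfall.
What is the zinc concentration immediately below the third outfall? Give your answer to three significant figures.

214 µg/L

Below outfall 1: Q → 114.2 m³/s, C = (103.0·6.000 + 11.20·280.0)/114.2 = 32.87 µg/L.
Below outfall 2: Q → 127.6 m³/s, C = (114.2·32.87 + 13.40·1300)/127.6 = 165.9 µg/L.
Below outfall 3: Q → 132.4 m³/s, C = (127.6·165.9 + 4.800·1500)/132.4 = 214.3 µg/L.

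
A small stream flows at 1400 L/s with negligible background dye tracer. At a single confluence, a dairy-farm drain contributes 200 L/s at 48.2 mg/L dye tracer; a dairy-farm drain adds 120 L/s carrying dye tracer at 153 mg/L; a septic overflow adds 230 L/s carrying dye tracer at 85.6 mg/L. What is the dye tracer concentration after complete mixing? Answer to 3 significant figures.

24.5 mg/L

After mixing, C = (1400·0 + 200.0·48.20 + 120.0·153.0 + 230.0·85.60) / 1950 = 47690/1950 = 24.46 mg/L.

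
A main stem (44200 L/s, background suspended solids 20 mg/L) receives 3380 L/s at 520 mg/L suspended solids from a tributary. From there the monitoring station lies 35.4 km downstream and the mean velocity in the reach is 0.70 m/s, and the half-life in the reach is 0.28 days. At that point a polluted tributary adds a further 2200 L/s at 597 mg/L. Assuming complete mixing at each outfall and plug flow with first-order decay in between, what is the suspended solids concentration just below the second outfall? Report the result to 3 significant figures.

Mass balance: C = (44200·20.00 + 3380·520.0) / 47580 = 2642000/47580 = 55.52 mg/L; combined flow 47580 L/s.
Travel time t = 35.4·1000 / 0.70 = 50570 s = 14.05 h.
Half-life 0.28 d → k = ln 2 / 0.28 = 2.476 d⁻¹.
Applying C = C₀e^(−kt): 55.52 × 0.2348 = 13.04 mg/L.
At the second outfall, C = (47580·13.04 + 2200·597.0) / (47580 + 2200) = 38.84 mg/L.

38.8 mg/L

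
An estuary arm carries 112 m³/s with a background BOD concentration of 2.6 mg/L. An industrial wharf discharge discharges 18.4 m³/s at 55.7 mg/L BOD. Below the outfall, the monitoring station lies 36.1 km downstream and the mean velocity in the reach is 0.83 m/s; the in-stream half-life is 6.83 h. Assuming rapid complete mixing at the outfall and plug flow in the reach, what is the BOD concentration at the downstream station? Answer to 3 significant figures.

2.96 mg/L

Mass balance: C = (112.0·2.600 + 18.40·55.70) / 130.4 = 1316/130.4 = 10.09 mg/L.
Travel time t = 36.1·1000 / 0.83 = 43490 s = 12.08 h.
Half-life 6.83 h → k = ln 2 / 6.83 = 0.1015 h⁻¹ = 2.436 d⁻¹.
After decay, C = 10.09 × e^(−kt) = 10.09 × 0.2934 = 2.961 mg/L.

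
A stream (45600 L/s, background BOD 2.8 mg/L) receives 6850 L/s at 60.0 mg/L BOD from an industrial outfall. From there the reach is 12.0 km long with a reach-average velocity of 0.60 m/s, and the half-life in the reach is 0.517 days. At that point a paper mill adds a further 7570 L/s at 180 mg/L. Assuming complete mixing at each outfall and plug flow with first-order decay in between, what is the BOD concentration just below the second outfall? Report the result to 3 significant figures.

Mixed concentration C = ΣQC/ΣQ = (45600·2.800 + 6850·60.00) / 52450 = 538700/52450 = 10.27 mg/L; combined flow 52450 L/s.
Travel time t = 12.0·1000 / 0.60 = 20000 s = 5.556 h.
Half-life 0.517 d → k = ln 2 / 0.517 = 1.341 d⁻¹.
Decay over the reach: 10.27·exp(−kt) = 10.27·0.7332 = 7.530 mg/L.
Second outfall: C = (52450·7.530 + 7570·180.0)/60020 = 29.28 mg/L.

29.3 mg/L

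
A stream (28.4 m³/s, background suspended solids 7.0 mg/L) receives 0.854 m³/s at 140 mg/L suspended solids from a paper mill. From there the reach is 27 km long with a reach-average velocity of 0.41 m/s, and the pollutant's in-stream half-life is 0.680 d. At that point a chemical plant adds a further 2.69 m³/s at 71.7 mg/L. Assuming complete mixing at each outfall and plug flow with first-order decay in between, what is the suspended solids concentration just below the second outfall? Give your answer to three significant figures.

After mixing, C = (28.40·7.000 + 0.8540·140.0) / 29.25 = 318.4/29.25 = 10.88 mg/L; combined flow 29.25 m³/s.
Travel time t = 27·1000 / 0.41 = 65850 s = 18.29 h.
Half-life 0.680 d → k = ln 2 / 0.680 = 1.019 d⁻¹.
Decay over the reach: 10.88·exp(−kt) = 10.88·0.4598 = 5.004 mg/L.
Second outfall: C = (29.25·5.004 + 2.690·71.70)/31.94 = 10.62 mg/L.

10.6 mg/L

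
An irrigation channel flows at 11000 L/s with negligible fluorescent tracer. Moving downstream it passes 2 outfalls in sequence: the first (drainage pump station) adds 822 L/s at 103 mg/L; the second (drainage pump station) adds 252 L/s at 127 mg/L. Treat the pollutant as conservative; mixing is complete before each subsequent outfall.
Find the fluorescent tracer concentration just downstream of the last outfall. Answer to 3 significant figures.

9.66 mg/L

Below outfall 1: Q → 11820 L/s, C = (11000·0 + 822.0·103.0)/11820 = 7.162 mg/L.
Below outfall 2: Q → 12070 L/s, C = (11820·7.162 + 252.0·127.0)/12070 = 9.663 mg/L.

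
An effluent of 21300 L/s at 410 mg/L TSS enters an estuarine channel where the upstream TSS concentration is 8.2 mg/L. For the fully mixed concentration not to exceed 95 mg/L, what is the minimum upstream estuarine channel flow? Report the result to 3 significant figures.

Set C_mix = 95: (Q·8.200 + 21300·410.0) / (Q + 21300) = 95
→ Q = 21300·(410.0 − 95)/(95 − 8.200) = 77300 L/s.

77300 L/s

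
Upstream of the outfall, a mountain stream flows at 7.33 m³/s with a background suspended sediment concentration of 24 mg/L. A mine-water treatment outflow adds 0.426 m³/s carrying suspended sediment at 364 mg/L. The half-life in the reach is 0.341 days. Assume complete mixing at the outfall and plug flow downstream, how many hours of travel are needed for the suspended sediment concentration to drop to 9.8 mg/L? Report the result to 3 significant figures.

17.4 h

Flow-weighted average: C = (7.330·24.00 + 0.4260·364.0) / 7.756 = 331.0/7.756 = 42.67 mg/L.
Half-life 0.341 d → k = ln 2 / 0.341 = 2.033 d⁻¹.
42.67·exp(−k·t) = 9.8 → t = ln(42.67/9.8)/k = 62530 s = 17.37 h.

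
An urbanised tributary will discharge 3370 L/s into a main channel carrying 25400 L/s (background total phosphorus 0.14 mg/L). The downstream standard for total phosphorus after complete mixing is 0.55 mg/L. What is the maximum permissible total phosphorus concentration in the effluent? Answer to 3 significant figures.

3.64 mg/L

At the limit, (Qr·Cr + Qe·Cₑ)/(Qr + Qe) = 0.55:
Cₑ = (28770·0.55 − 25400·0.1400) / 3370 = 3.640 mg/L.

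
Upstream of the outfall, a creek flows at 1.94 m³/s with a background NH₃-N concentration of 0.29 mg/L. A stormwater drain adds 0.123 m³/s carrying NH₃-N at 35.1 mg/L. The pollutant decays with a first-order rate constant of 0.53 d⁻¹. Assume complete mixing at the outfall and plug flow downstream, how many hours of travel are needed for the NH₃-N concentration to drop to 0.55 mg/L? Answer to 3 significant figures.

66.1 h

Mass balance: C = (1.940·0.2900 + 0.1230·35.10) / 2.063 = 4.880/2.063 = 2.365 mg/L.
2.365·exp(−k·t) = 0.55 → t = ln(2.365/0.55)/k = 237800 s = 66.06 h.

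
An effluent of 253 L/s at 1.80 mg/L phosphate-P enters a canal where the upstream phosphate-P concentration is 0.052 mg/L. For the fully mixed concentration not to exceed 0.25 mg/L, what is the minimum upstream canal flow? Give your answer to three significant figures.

1980 L/s

Set C_mix = 0.25: (Q·0.05200 + 253.0·1.800) / (Q + 253.0) = 0.25
→ Q = 253.0·(1.800 − 0.25)/(0.25 − 0.05200) = 1981 L/s.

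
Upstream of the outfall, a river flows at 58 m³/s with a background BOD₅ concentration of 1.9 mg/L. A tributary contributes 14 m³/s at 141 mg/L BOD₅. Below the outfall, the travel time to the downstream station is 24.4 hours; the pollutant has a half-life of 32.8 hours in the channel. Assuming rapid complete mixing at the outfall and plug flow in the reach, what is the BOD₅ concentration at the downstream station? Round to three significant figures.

Mass balance: C = (58.00·1.900 + 14.00·141.0) / 72.00 = 2084/72.00 = 28.95 mg/L.
Half-life 32.8 h → k = ln 2 / 32.8 = 0.02113 h⁻¹ = 0.5072 d⁻¹.
Decay over the reach: 28.95·exp(−kt) = 28.95·0.5971 = 17.29 mg/L.

17.3 mg/L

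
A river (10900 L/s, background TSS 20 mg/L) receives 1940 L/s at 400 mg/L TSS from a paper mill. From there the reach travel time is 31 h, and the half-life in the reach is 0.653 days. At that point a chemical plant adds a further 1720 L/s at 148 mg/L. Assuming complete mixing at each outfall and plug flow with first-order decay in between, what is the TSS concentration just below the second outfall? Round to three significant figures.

34.8 mg/L

Conservation of mass: C = (10900·20.00 + 1940·400.0) / 12840 = 994000/12840 = 77.41 mg/L; combined flow 12840 L/s.
Half-life 0.653 d → k = ln 2 / 0.653 = 1.061 d⁻¹.
Decay over the reach: 77.41·exp(−kt) = 77.41·0.2538 = 19.65 mg/L.
Second outfall: C = (12840·19.65 + 1720·148.0)/14560 = 34.81 mg/L.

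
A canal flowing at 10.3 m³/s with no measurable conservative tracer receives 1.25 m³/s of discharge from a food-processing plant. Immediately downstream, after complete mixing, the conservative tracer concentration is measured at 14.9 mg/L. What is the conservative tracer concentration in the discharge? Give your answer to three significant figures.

138 mg/L

Mass balance: 10.30·0 + 1.250·Cₑ = 11.55·14.90
→ Cₑ = (11.55·14.90 − 10.30·0) / 1.250 = 137.7 mg/L.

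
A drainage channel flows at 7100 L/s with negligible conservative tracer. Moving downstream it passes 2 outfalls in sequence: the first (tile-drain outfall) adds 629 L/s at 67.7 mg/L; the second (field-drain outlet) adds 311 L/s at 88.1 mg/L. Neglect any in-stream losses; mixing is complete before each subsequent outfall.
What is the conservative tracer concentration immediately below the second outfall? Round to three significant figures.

Below outfall 1: Q → 7729 L/s, C = (7100·0 + 629.0·67.70)/7729 = 5.510 mg/L.
Below outfall 2: Q → 8040 L/s, C = (7729·5.510 + 311.0·88.10)/8040 = 8.704 mg/L.

8.70 mg/L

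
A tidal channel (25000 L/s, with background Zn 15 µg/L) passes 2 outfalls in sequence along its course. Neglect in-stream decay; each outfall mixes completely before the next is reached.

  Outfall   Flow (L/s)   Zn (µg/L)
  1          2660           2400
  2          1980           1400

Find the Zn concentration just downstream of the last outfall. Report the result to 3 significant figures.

322 µg/L

Outfall 1: combined Q = 27660 L/s; C = (25000·15.00 + 2660·2400)/27660 = 244.4 µg/L.
Outfall 2: combined Q = 29640 L/s; C = (27660·244.4 + 1980·1400)/29640 = 321.6 µg/L.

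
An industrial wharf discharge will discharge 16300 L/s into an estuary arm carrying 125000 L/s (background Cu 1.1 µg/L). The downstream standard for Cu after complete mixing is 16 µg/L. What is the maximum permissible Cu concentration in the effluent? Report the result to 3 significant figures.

At the limit, (Qr·Cr + Qe·Cₑ)/(Qr + Qe) = 16:
Cₑ = (141300·16 − 125000·1.100) / 16300 = 130.3 µg/L.

130 µg/L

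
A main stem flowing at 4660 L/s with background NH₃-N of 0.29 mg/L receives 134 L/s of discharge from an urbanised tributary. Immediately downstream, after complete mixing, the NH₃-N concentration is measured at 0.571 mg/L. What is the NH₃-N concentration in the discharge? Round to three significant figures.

Mass balance: 4660·0.2900 + 134.0·Cₑ = 4794·0.5710
→ Cₑ = (4794·0.5710 − 4660·0.2900) / 134.0 = 10.34 mg/L.

10.3 mg/L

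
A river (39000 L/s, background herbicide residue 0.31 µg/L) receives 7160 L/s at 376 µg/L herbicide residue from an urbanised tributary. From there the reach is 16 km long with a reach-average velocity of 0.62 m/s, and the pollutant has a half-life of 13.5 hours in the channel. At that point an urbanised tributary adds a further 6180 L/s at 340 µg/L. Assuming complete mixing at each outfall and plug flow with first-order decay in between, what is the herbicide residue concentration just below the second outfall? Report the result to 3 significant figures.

75.9 µg/L

After mixing, C = (39000·0.3100 + 7160·376.0) / 46160 = 2704000/46160 = 58.58 µg/L; combined flow 46160 L/s.
Travel time t = 16·1000 / 0.62 = 25810 s = 7.168 h.
Half-life 13.5 h → k = ln 2 / 13.5 = 0.05134 h⁻¹ = 1.232 d⁻¹.
After decay, C = 58.58 × e^(−kt) = 58.58 × 0.6921 = 40.54 µg/L.
Second outfall: C = (46160·40.54 + 6180·340.0)/52340 = 75.90 µg/L.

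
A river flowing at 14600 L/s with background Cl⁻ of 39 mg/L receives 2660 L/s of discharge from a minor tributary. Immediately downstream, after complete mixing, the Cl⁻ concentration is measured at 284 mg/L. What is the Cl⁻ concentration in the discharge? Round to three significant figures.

Mass balance: 14600·39.00 + 2660·Cₑ = 17260·284.0
→ Cₑ = (17260·284.0 − 14600·39.00) / 2660 = 1629 mg/L.

1630 mg/L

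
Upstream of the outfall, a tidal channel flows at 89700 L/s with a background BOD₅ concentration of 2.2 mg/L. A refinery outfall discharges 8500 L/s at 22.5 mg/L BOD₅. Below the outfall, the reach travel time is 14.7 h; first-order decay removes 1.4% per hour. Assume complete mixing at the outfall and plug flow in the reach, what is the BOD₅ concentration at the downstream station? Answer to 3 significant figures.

Flow-weighted average: C = (89700·2.200 + 8500·22.50) / 98200 = 388600/98200 = 3.957 mg/L.
1.4%/h lost → k = −ln(1 − 0.014) = 0.01410 h⁻¹.
Decay over the reach: 3.957·exp(−kt) = 3.957·0.8128 = 3.216 mg/L.

3.22 mg/L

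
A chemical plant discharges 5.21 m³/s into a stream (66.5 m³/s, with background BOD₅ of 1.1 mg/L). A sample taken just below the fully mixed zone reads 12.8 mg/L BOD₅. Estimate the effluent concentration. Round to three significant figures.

Mass balance: 66.50·1.100 + 5.210·Cₑ = 71.71·12.80
→ Cₑ = (71.71·12.80 − 66.50·1.100) / 5.210 = 162.1 mg/L.

162 mg/L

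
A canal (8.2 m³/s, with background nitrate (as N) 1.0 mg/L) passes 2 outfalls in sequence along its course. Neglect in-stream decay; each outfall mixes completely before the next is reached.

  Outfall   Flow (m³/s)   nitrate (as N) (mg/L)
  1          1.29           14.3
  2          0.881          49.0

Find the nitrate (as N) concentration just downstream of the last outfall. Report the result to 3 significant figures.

After outfall 1: Q = 8.200 + 1.290 = 9.490 m³/s; C = (8.200·1.000 + 1.290·14.30)/9.490 = 2.808 mg/L.
After outfall 2: Q = 9.490 + 0.8810 = 10.37 m³/s; C = (9.490·2.808 + 0.8810·49.00)/10.37 = 6.732 mg/L.

6.73 mg/L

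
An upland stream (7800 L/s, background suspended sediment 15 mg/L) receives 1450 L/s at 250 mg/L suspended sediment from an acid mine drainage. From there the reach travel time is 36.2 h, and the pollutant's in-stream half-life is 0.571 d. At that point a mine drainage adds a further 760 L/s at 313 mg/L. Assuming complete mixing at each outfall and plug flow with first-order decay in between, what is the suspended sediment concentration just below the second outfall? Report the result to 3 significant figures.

Conservation of mass: C = (7800·15.00 + 1450·250.0) / 9250 = 479500/9250 = 51.84 mg/L; combined flow 9250 L/s.
Half-life 0.571 d → k = ln 2 / 0.571 = 1.214 d⁻¹.
Decay over the reach: 51.84·exp(−kt) = 51.84·0.1603 = 8.307 mg/L.
Second outfall: C = (9250·8.307 + 760.0·313.0)/10010 = 31.44 mg/L.

31.4 mg/L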